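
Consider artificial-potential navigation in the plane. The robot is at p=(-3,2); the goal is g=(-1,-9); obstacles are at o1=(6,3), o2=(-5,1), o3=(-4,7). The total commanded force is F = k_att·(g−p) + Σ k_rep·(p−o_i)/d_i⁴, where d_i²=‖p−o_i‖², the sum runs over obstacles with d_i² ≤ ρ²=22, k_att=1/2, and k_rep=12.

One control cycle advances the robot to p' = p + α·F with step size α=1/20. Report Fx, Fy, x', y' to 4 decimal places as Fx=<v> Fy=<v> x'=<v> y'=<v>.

F_att = 1/2·(g−p) = 1/2·(2,-11) = (1.0000,-5.5000)
o1: d²=82 > ρ²=22 → inactive
o2: d²=5 ≤ ρ²=22; F_rep = 12·(2,1)/5² = (0.9600,0.4800)
o3: d²=26 > ρ²=22 → inactive
F = F_att + ΣF_rep = (1.9600,-5.0200)
p' = p + 1/20·F = (-2.9020,1.7490)

Fx=1.9600 Fy=-5.0200 x'=-2.9020 y'=1.7490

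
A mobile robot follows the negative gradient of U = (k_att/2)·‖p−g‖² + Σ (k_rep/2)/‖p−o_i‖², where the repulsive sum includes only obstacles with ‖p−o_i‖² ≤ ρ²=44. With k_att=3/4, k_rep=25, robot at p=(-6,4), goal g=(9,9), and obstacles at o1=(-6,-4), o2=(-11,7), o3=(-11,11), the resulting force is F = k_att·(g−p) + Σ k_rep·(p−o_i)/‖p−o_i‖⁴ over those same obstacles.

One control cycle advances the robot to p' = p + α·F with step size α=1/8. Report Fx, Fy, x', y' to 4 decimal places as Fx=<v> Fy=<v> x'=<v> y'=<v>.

Fx=11.3581 Fy=3.6851 x'=-4.5802 y'=4.4606

F_att = 3/4·(g−p) = 3/4·(15,5) = (11.2500,3.7500)
o1: d²=64 > ρ²=44 → inactive
o2: d²=34 ≤ ρ²=44; F_rep = 25·(5,-3)/34² = (0.1081,-0.0649)
o3: d²=74 > ρ²=44 → inactive
F = F_att + ΣF_rep = (11.3581,3.6851)
p' = p + 1/8·F = (-4.5802,4.4606)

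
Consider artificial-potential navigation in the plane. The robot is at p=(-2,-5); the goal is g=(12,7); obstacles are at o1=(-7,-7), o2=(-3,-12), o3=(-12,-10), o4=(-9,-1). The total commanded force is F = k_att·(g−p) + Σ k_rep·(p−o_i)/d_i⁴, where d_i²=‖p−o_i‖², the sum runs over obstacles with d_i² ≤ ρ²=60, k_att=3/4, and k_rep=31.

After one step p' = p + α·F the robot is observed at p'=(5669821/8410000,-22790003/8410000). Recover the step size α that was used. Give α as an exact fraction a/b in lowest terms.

F_att = 3/4·(g−p) = 3/4·(14,12) = (10.5000,9.0000)
o1: d²=29 ≤ ρ²=60; F_rep = 31·(5,2)/29² = (0.1843,0.0737)
o2: d²=50 ≤ ρ²=60; F_rep = 31·(1,7)/50² = (0.0124,0.0868)
o3: d²=125 > ρ²=60 → inactive
o4: d²=65 > ρ²=60 → inactive
F = F_att + ΣF_rep = (10.6967,9.1605)
Δp = p'−p = (2.6742,2.2901); α = Δx/Fx = (22489821/8410000) / (22489821/2102500) = 1/4
check: Δy/Fy = (19259997/8410000) / (19259997/2102500) = 1/4 ✓

α = 1/4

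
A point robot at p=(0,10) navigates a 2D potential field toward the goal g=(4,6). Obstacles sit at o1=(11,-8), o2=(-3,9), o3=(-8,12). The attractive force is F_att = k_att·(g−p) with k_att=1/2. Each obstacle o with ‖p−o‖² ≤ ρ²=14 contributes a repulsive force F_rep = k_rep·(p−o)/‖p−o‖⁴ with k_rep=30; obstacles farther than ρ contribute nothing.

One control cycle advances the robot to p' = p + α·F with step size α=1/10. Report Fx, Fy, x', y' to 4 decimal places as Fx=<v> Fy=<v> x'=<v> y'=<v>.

F_att = 1/2·(g−p) = 1/2·(4,-4) = (2.0000,-2.0000)
o1: d²=445 > ρ²=14 → inactive
o2: d²=10 ≤ ρ²=14; F_rep = 30·(3,1)/10² = (0.9000,0.3000)
o3: d²=68 > ρ²=14 → inactive
F = F_att + ΣF_rep = (2.9000,-1.7000)
p' = p + 1/10·F = (0.2900,9.8300)

Fx=2.9000 Fy=-1.7000 x'=0.2900 y'=9.8300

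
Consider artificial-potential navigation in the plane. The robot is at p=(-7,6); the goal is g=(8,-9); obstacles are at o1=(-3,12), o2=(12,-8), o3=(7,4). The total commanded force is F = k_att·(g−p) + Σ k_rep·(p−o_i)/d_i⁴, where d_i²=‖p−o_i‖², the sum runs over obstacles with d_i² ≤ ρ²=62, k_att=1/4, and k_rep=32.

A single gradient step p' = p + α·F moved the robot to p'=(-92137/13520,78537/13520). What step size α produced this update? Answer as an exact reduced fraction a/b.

α = 1/20

F_att = 1/4·(g−p) = 1/4·(15,-15) = (3.7500,-3.7500)
o1: d²=52 ≤ ρ²=62; F_rep = 32·(-4,-6)/52² = (-0.0473,-0.0710)
o2: d²=557 > ρ²=62 → inactive
o3: d²=200 > ρ²=62 → inactive
F = F_att + ΣF_rep = (3.7027,-3.8210)
Δp = p'−p = (0.1851,-0.1911); α = Δx/Fx = (2503/13520) / (2503/676) = 1/20
check: Δy/Fy = (-2583/13520) / (-2583/676) = 1/20 ✓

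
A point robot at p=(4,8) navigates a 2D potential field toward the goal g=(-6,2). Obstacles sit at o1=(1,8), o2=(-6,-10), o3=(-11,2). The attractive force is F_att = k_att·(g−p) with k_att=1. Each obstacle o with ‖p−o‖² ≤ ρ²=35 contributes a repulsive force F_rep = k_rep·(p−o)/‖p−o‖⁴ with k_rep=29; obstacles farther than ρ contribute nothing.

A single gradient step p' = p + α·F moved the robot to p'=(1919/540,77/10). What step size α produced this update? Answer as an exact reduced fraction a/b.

α = 1/20

F_att = 1·(g−p) = 1·(-10,-6) = (-10.0000,-6.0000)
o1: d²=9 ≤ ρ²=35; F_rep = 29·(3,0)/9² = (1.0741,0.0000)
o2: d²=424 > ρ²=35 → inactive
o3: d²=261 > ρ²=35 → inactive
F = F_att + ΣF_rep = (-8.9259,-6.0000)
Δp = p'−p = (-0.4463,-0.3000); α = Δx/Fx = (-241/540) / (-241/27) = 1/20
check: Δy/Fy = (-3/10) / (-6) = 1/20 ✓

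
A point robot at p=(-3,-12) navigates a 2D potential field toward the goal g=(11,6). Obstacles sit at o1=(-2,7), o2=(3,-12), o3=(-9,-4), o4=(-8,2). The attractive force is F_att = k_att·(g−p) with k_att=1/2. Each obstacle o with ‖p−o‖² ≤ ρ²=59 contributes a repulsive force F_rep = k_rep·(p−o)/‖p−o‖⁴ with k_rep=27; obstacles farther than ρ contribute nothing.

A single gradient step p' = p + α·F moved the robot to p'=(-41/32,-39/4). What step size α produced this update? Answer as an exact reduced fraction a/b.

α = 1/4

F_att = 1/2·(g−p) = 1/2·(14,18) = (7.0000,9.0000)
o1: d²=362 > ρ²=59 → inactive
o2: d²=36 ≤ ρ²=59; F_rep = 27·(-6,0)/36² = (-0.1250,0.0000)
o3: d²=100 > ρ²=59 → inactive
o4: d²=221 > ρ²=59 → inactive
F = F_att + ΣF_rep = (6.8750,9.0000)
Δp = p'−p = (1.7188,2.2500); α = Δx/Fx = (55/32) / (55/8) = 1/4
check: Δy/Fy = (9/4) / (9) = 1/4 ✓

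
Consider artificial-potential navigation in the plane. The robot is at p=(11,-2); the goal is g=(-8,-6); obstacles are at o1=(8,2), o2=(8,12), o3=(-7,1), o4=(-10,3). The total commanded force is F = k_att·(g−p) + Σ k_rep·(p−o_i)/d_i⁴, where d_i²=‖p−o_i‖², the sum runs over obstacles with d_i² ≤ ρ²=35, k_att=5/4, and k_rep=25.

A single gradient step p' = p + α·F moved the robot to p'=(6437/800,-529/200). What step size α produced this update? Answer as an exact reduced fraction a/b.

α = 1/8

F_att = 5/4·(g−p) = 5/4·(-19,-4) = (-23.7500,-5.0000)
o1: d²=25 ≤ ρ²=35; F_rep = 25·(3,-4)/25² = (0.1200,-0.1600)
o2: d²=205 > ρ²=35 → inactive
o3: d²=333 > ρ²=35 → inactive
o4: d²=466 > ρ²=35 → inactive
F = F_att + ΣF_rep = (-23.6300,-5.1600)
Δp = p'−p = (-2.9537,-0.6450); α = Δx/Fx = (-2363/800) / (-2363/100) = 1/8
check: Δy/Fy = (-129/200) / (-129/25) = 1/8 ✓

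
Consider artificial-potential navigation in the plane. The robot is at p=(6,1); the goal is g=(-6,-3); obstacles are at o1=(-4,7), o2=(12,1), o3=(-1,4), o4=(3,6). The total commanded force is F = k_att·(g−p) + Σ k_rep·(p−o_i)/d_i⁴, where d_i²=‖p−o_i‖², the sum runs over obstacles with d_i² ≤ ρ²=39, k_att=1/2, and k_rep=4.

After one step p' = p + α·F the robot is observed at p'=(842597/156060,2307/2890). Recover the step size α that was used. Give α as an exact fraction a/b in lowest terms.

α = 1/10

F_att = 1/2·(g−p) = 1/2·(-12,-4) = (-6.0000,-2.0000)
o1: d²=136 > ρ²=39 → inactive
o2: d²=36 ≤ ρ²=39; F_rep = 4·(-6,0)/36² = (-0.0185,0.0000)
o3: d²=58 > ρ²=39 → inactive
o4: d²=34 ≤ ρ²=39; F_rep = 4·(3,-5)/34² = (0.0104,-0.0173)
F = F_att + ΣF_rep = (-6.0081,-2.0173)
Δp = p'−p = (-0.6008,-0.2017); α = Δx/Fx = (-93763/156060) / (-93763/15606) = 1/10
check: Δy/Fy = (-583/2890) / (-583/289) = 1/10 ✓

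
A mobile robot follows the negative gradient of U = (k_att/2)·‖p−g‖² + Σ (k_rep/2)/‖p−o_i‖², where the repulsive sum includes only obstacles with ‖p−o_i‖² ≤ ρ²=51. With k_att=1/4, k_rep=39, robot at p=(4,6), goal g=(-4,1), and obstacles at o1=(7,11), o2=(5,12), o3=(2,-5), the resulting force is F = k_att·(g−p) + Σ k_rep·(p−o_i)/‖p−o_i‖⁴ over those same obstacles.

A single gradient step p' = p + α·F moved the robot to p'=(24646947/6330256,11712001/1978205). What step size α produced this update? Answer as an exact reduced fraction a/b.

F_att = 1/4·(g−p) = 1/4·(-8,-5) = (-2.0000,-1.2500)
o1: d²=34 ≤ ρ²=51; F_rep = 39·(-3,-5)/34² = (-0.1012,-0.1687)
o2: d²=37 ≤ ρ²=51; F_rep = 39·(-1,-6)/37² = (-0.0285,-0.1709)
o3: d²=125 > ρ²=51 → inactive
F = F_att + ΣF_rep = (-2.1297,-1.5896)
Δp = p'−p = (-0.1065,-0.0795); α = Δx/Fx = (-674077/6330256) / (-3370385/1582564) = 1/20
check: Δy/Fy = (-157229/1978205) / (-628916/395641) = 1/20 ✓

α = 1/20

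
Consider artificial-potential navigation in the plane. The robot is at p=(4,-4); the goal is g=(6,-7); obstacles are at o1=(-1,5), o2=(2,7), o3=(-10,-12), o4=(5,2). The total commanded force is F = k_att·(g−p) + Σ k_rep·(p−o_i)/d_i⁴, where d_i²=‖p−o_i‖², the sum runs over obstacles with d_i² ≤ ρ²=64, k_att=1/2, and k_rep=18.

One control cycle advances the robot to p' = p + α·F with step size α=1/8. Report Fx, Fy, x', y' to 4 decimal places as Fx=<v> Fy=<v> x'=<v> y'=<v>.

Fx=0.9869 Fy=-1.5789 x'=4.1234 y'=-4.1974

F_att = 1/2·(g−p) = 1/2·(2,-3) = (1.0000,-1.5000)
o1: d²=106 > ρ²=64 → inactive
o2: d²=125 > ρ²=64 → inactive
o3: d²=260 > ρ²=64 → inactive
o4: d²=37 ≤ ρ²=64; F_rep = 18·(-1,-6)/37² = (-0.0131,-0.0789)
F = F_att + ΣF_rep = (0.9869,-1.5789)
p' = p + 1/8·F = (4.1234,-4.1974)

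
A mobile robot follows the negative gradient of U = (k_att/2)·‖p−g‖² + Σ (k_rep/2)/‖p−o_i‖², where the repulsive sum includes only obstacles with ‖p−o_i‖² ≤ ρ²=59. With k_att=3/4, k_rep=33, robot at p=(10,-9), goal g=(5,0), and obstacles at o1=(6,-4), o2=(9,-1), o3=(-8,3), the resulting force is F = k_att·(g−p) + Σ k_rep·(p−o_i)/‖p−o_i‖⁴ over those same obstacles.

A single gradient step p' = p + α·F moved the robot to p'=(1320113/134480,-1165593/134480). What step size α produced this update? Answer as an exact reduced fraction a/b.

F_att = 3/4·(g−p) = 3/4·(-5,9) = (-3.7500,6.7500)
o1: d²=41 ≤ ρ²=59; F_rep = 33·(4,-5)/41² = (0.0785,-0.0982)
o2: d²=65 > ρ²=59 → inactive
o3: d²=468 > ρ²=59 → inactive
F = F_att + ΣF_rep = (-3.6715,6.6518)
Δp = p'−p = (-0.1836,0.3326); α = Δx/Fx = (-24687/134480) / (-24687/6724) = 1/20
check: Δy/Fy = (44727/134480) / (44727/6724) = 1/20 ✓

α = 1/20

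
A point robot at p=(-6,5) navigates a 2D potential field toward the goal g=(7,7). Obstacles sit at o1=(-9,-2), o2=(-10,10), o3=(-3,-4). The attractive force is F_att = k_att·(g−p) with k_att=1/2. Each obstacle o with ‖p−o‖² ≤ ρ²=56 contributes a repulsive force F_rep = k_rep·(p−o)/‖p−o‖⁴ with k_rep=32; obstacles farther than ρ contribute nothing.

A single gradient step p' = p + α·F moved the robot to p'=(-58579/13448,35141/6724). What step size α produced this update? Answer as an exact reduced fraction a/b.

α = 1/4

F_att = 1/2·(g−p) = 1/2·(13,2) = (6.5000,1.0000)
o1: d²=58 > ρ²=56 → inactive
o2: d²=41 ≤ ρ²=56; F_rep = 32·(4,-5)/41² = (0.0761,-0.0952)
o3: d²=90 > ρ²=56 → inactive
F = F_att + ΣF_rep = (6.5761,0.9048)
Δp = p'−p = (1.6440,0.2262); α = Δx/Fx = (22109/13448) / (22109/3362) = 1/4
check: Δy/Fy = (1521/6724) / (1521/1681) = 1/4 ✓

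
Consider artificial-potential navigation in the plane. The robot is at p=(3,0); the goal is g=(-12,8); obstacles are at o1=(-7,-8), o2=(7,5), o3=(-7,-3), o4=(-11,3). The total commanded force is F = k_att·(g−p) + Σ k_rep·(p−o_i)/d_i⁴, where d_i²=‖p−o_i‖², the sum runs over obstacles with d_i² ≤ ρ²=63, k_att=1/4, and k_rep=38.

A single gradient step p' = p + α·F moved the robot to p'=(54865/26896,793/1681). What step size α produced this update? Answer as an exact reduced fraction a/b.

α = 1/4

F_att = 1/4·(g−p) = 1/4·(-15,8) = (-3.7500,2.0000)
o1: d²=164 > ρ²=63 → inactive
o2: d²=41 ≤ ρ²=63; F_rep = 38·(-4,-5)/41² = (-0.0904,-0.1130)
o3: d²=109 > ρ²=63 → inactive
o4: d²=205 > ρ²=63 → inactive
F = F_att + ΣF_rep = (-3.8404,1.8870)
Δp = p'−p = (-0.9601,0.4717); α = Δx/Fx = (-25823/26896) / (-25823/6724) = 1/4
check: Δy/Fy = (793/1681) / (3172/1681) = 1/4 ✓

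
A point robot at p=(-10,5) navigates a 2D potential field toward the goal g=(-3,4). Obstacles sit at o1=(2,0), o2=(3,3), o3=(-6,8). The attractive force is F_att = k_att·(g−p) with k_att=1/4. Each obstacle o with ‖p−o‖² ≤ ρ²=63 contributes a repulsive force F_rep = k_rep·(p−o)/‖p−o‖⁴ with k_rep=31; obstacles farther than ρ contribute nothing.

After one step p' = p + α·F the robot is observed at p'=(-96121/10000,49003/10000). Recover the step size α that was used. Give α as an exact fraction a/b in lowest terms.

F_att = 1/4·(g−p) = 1/4·(7,-1) = (1.7500,-0.2500)
o1: d²=169 > ρ²=63 → inactive
o2: d²=173 > ρ²=63 → inactive
o3: d²=25 ≤ ρ²=63; F_rep = 31·(-4,-3)/25² = (-0.1984,-0.1488)
F = F_att + ΣF_rep = (1.5516,-0.3988)
Δp = p'−p = (0.3879,-0.0997); α = Δx/Fx = (3879/10000) / (3879/2500) = 1/4
check: Δy/Fy = (-997/10000) / (-997/2500) = 1/4 ✓

α = 1/4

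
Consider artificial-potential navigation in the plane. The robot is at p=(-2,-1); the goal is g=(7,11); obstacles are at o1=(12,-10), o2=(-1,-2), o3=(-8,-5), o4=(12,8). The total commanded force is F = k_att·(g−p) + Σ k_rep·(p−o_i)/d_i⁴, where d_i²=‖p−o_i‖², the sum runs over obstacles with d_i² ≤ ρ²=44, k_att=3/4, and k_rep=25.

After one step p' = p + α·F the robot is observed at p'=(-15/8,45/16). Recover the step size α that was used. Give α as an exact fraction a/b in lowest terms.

F_att = 3/4·(g−p) = 3/4·(9,12) = (6.7500,9.0000)
o1: d²=277 > ρ²=44 → inactive
o2: d²=2 ≤ ρ²=44; F_rep = 25·(-1,1)/2² = (-6.2500,6.2500)
o3: d²=52 > ρ²=44 → inactive
o4: d²=277 > ρ²=44 → inactive
F = F_att + ΣF_rep = (0.5000,15.2500)
Δp = p'−p = (0.1250,3.8125); α = Δx/Fx = (1/8) / (1/2) = 1/4
check: Δy/Fy = (61/16) / (61/4) = 1/4 ✓

α = 1/4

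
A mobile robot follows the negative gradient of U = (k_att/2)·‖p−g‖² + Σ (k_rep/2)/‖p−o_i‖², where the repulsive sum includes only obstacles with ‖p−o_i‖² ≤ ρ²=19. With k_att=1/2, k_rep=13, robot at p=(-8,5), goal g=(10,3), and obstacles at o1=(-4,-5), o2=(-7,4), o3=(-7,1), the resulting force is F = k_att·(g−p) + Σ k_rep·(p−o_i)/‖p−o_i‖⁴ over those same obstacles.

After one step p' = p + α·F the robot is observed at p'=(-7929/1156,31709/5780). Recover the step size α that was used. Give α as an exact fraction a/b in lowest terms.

α = 1/5

F_att = 1/2·(g−p) = 1/2·(18,-2) = (9.0000,-1.0000)
o1: d²=116 > ρ²=19 → inactive
o2: d²=2 ≤ ρ²=19; F_rep = 13·(-1,1)/2² = (-3.2500,3.2500)
o3: d²=17 ≤ ρ²=19; F_rep = 13·(-1,4)/17² = (-0.0450,0.1799)
F = F_att + ΣF_rep = (5.7050,2.4299)
Δp = p'−p = (1.1410,0.4860); α = Δx/Fx = (1319/1156) / (6595/1156) = 1/5
check: Δy/Fy = (2809/5780) / (2809/1156) = 1/5 ✓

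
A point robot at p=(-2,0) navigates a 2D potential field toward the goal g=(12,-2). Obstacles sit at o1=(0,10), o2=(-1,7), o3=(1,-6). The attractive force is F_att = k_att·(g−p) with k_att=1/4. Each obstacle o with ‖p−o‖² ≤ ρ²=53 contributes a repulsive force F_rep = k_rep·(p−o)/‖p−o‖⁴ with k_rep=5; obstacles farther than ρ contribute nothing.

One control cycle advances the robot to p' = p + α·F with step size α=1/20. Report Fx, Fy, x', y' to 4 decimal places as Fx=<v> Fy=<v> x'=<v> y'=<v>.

Fx=3.4906 Fy=-0.4992 x'=-1.8255 y'=-0.0250

F_att = 1/4·(g−p) = 1/4·(14,-2) = (3.5000,-0.5000)
o1: d²=104 > ρ²=53 → inactive
o2: d²=50 ≤ ρ²=53; F_rep = 5·(-1,-7)/50² = (-0.0020,-0.0140)
o3: d²=45 ≤ ρ²=53; F_rep = 5·(-3,6)/45² = (-0.0074,0.0148)
F = F_att + ΣF_rep = (3.4906,-0.4992)
p' = p + 1/20·F = (-1.8255,-0.0250)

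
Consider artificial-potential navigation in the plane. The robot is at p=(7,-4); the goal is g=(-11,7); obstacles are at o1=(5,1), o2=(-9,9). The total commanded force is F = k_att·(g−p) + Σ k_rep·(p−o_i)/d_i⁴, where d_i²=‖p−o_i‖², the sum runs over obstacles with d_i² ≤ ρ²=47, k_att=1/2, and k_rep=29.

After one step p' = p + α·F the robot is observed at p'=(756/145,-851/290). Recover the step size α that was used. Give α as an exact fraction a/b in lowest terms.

α = 1/5

F_att = 1/2·(g−p) = 1/2·(-18,11) = (-9.0000,5.5000)
o1: d²=29 ≤ ρ²=47; F_rep = 29·(2,-5)/29² = (0.0690,-0.1724)
o2: d²=425 > ρ²=47 → inactive
F = F_att + ΣF_rep = (-8.9310,5.3276)
Δp = p'−p = (-1.7862,1.0655); α = Δx/Fx = (-259/145) / (-259/29) = 1/5
check: Δy/Fy = (309/290) / (309/58) = 1/5 ✓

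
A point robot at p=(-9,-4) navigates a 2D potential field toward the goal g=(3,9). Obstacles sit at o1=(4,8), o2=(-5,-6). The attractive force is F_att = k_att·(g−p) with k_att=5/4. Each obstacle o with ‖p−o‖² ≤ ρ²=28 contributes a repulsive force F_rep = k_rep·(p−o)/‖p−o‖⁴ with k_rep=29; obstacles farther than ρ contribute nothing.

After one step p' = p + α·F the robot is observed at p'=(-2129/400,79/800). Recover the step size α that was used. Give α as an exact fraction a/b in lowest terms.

F_att = 5/4·(g−p) = 5/4·(12,13) = (15.0000,16.2500)
o1: d²=313 > ρ²=28 → inactive
o2: d²=20 ≤ ρ²=28; F_rep = 29·(-4,2)/20² = (-0.2900,0.1450)
F = F_att + ΣF_rep = (14.7100,16.3950)
Δp = p'−p = (3.6775,4.0987); α = Δx/Fx = (1471/400) / (1471/100) = 1/4
check: Δy/Fy = (3279/800) / (3279/200) = 1/4 ✓

α = 1/4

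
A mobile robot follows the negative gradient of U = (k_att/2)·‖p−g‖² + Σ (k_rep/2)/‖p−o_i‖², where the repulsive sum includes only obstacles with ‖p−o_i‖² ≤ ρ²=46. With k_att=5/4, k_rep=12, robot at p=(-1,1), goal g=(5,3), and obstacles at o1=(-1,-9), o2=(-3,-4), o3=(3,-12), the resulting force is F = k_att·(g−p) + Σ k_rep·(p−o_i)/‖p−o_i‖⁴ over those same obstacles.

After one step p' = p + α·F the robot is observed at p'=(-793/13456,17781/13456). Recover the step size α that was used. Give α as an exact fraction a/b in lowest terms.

F_att = 5/4·(g−p) = 5/4·(6,2) = (7.5000,2.5000)
o1: d²=100 > ρ²=46 → inactive
o2: d²=29 ≤ ρ²=46; F_rep = 12·(2,5)/29² = (0.0285,0.0713)
o3: d²=185 > ρ²=46 → inactive
F = F_att + ΣF_rep = (7.5285,2.5713)
Δp = p'−p = (0.9411,0.3214); α = Δx/Fx = (12663/13456) / (12663/1682) = 1/8
check: Δy/Fy = (4325/13456) / (4325/1682) = 1/8 ✓

α = 1/8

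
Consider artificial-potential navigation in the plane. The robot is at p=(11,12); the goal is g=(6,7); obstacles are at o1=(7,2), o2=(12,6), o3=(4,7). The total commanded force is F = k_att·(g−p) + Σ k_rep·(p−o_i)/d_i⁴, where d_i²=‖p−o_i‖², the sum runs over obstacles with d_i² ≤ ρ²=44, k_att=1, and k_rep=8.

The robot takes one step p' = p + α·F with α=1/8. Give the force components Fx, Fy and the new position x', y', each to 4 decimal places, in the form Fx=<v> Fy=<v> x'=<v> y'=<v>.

F_att = 1·(g−p) = 1·(-5,-5) = (-5.0000,-5.0000)
o1: d²=116 > ρ²=44 → inactive
o2: d²=37 ≤ ρ²=44; F_rep = 8·(-1,6)/37² = (-0.0058,0.0351)
o3: d²=74 > ρ²=44 → inactive
F = F_att + ΣF_rep = (-5.0058,-4.9649)
p' = p + 1/8·F = (10.3743,11.3794)

Fx=-5.0058 Fy=-4.9649 x'=10.3743 y'=11.3794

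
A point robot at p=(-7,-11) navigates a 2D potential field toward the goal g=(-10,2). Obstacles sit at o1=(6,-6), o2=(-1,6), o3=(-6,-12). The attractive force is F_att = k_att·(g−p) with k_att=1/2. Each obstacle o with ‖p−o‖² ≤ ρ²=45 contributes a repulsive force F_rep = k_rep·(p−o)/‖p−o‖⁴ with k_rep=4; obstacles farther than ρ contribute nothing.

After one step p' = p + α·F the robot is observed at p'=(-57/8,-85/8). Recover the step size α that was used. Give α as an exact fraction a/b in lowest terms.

F_att = 1/2·(g−p) = 1/2·(-3,13) = (-1.5000,6.5000)
o1: d²=194 > ρ²=45 → inactive
o2: d²=325 > ρ²=45 → inactive
o3: d²=2 ≤ ρ²=45; F_rep = 4·(-1,1)/2² = (-1.0000,1.0000)
F = F_att + ΣF_rep = (-2.5000,7.5000)
Δp = p'−p = (-0.1250,0.3750); α = Δx/Fx = (-1/8) / (-5/2) = 1/20
check: Δy/Fy = (3/8) / (15/2) = 1/20 ✓

α = 1/20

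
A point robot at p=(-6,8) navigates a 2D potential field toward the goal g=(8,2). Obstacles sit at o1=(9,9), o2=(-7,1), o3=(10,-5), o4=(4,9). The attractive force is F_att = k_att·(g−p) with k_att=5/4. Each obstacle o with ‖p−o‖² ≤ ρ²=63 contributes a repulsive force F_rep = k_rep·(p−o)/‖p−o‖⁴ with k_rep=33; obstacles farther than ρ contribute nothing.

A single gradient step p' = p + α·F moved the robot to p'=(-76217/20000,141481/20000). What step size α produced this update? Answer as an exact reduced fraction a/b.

α = 1/8

F_att = 5/4·(g−p) = 5/4·(14,-6) = (17.5000,-7.5000)
o1: d²=226 > ρ²=63 → inactive
o2: d²=50 ≤ ρ²=63; F_rep = 33·(1,7)/50² = (0.0132,0.0924)
o3: d²=425 > ρ²=63 → inactive
o4: d²=101 > ρ²=63 → inactive
F = F_att + ΣF_rep = (17.5132,-7.4076)
Δp = p'−p = (2.1892,-0.9260); α = Δx/Fx = (43783/20000) / (43783/2500) = 1/8
check: Δy/Fy = (-18519/20000) / (-18519/2500) = 1/8 ✓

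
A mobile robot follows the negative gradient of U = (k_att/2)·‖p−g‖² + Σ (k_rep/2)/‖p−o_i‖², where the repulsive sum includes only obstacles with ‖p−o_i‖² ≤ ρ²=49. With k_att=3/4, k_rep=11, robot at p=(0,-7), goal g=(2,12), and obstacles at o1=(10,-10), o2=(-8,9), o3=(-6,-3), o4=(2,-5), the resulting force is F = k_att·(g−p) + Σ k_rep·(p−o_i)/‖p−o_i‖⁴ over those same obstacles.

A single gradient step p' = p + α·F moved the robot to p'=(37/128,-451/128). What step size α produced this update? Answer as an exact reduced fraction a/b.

α = 1/4

F_att = 3/4·(g−p) = 3/4·(2,19) = (1.5000,14.2500)
o1: d²=109 > ρ²=49 → inactive
o2: d²=320 > ρ²=49 → inactive
o3: d²=52 > ρ²=49 → inactive
o4: d²=8 ≤ ρ²=49; F_rep = 11·(-2,-2)/8² = (-0.3438,-0.3438)
F = F_att + ΣF_rep = (1.1562,13.9062)
Δp = p'−p = (0.2891,3.4766); α = Δx/Fx = (37/128) / (37/32) = 1/4
check: Δy/Fy = (445/128) / (445/32) = 1/4 ✓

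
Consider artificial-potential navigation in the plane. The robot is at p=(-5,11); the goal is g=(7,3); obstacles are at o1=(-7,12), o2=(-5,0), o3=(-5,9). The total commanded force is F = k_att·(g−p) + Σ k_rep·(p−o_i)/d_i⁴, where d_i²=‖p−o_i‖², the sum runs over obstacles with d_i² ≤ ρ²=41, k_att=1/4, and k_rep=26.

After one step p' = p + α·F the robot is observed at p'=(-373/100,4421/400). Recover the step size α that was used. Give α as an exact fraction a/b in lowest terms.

α = 1/4

F_att = 1/4·(g−p) = 1/4·(12,-8) = (3.0000,-2.0000)
o1: d²=5 ≤ ρ²=41; F_rep = 26·(2,-1)/5² = (2.0800,-1.0400)
o2: d²=121 > ρ²=41 → inactive
o3: d²=4 ≤ ρ²=41; F_rep = 26·(0,2)/4² = (0.0000,3.2500)
F = F_att + ΣF_rep = (5.0800,0.2100)
Δp = p'−p = (1.2700,0.0525); α = Δx/Fx = (127/100) / (127/25) = 1/4
check: Δy/Fy = (21/400) / (21/100) = 1/4 ✓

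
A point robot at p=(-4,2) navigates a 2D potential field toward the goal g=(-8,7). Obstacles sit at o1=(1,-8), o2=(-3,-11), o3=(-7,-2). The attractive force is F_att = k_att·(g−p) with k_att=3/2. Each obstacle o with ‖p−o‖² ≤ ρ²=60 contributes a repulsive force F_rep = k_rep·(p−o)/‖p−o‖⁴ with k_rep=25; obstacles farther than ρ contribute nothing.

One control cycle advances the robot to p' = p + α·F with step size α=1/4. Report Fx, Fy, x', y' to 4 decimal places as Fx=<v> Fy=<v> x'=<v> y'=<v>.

F_att = 3/2·(g−p) = 3/2·(-4,5) = (-6.0000,7.5000)
o1: d²=125 > ρ²=60 → inactive
o2: d²=170 > ρ²=60 → inactive
o3: d²=25 ≤ ρ²=60; F_rep = 25·(3,4)/25² = (0.1200,0.1600)
F = F_att + ΣF_rep = (-5.8800,7.6600)
p' = p + 1/4·F = (-5.4700,3.9150)

Fx=-5.8800 Fy=7.6600 x'=-5.4700 y'=3.9150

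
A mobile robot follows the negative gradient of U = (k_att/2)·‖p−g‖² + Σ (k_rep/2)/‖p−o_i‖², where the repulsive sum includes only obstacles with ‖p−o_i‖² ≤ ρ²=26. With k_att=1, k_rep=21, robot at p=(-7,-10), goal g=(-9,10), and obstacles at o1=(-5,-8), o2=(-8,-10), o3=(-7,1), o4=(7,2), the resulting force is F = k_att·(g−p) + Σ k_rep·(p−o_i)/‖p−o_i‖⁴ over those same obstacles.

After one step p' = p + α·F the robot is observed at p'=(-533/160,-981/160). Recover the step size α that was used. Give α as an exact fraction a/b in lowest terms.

F_att = 1·(g−p) = 1·(-2,20) = (-2.0000,20.0000)
o1: d²=8 ≤ ρ²=26; F_rep = 21·(-2,-2)/8² = (-0.6562,-0.6562)
o2: d²=1 ≤ ρ²=26; F_rep = 21·(1,0)/1² = (21.0000,0.0000)
o3: d²=121 > ρ²=26 → inactive
o4: d²=340 > ρ²=26 → inactive
F = F_att + ΣF_rep = (18.3438,19.3438)
Δp = p'−p = (3.6688,3.8687); α = Δx/Fx = (587/160) / (587/32) = 1/5
check: Δy/Fy = (619/160) / (619/32) = 1/5 ✓

α = 1/5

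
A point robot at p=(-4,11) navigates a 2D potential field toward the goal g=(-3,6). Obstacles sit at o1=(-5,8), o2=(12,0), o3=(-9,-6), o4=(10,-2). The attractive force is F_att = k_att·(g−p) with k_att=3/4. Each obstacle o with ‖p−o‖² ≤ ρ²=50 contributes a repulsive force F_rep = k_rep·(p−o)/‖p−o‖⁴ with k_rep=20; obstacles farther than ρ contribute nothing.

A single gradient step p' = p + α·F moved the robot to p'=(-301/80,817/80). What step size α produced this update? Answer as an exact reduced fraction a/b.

F_att = 3/4·(g−p) = 3/4·(1,-5) = (0.7500,-3.7500)
o1: d²=10 ≤ ρ²=50; F_rep = 20·(1,3)/10² = (0.2000,0.6000)
o2: d²=377 > ρ²=50 → inactive
o3: d²=314 > ρ²=50 → inactive
o4: d²=365 > ρ²=50 → inactive
F = F_att + ΣF_rep = (0.9500,-3.1500)
Δp = p'−p = (0.2375,-0.7875); α = Δx/Fx = (19/80) / (19/20) = 1/4
check: Δy/Fy = (-63/80) / (-63/20) = 1/4 ✓

α = 1/4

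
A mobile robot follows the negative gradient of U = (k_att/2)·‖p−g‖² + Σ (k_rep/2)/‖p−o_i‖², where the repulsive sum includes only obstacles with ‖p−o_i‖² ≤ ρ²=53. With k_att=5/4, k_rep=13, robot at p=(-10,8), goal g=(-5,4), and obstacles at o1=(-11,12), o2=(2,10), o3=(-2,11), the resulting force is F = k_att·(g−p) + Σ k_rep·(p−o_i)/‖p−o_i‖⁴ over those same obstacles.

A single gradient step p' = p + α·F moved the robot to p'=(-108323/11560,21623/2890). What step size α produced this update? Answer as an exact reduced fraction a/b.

α = 1/10

F_att = 5/4·(g−p) = 5/4·(5,-4) = (6.2500,-5.0000)
o1: d²=17 ≤ ρ²=53; F_rep = 13·(1,-4)/17² = (0.0450,-0.1799)
o2: d²=148 > ρ²=53 → inactive
o3: d²=73 > ρ²=53 → inactive
F = F_att + ΣF_rep = (6.2950,-5.1799)
Δp = p'−p = (0.6295,-0.5180); α = Δx/Fx = (7277/11560) / (7277/1156) = 1/10
check: Δy/Fy = (-1497/2890) / (-1497/289) = 1/10 ✓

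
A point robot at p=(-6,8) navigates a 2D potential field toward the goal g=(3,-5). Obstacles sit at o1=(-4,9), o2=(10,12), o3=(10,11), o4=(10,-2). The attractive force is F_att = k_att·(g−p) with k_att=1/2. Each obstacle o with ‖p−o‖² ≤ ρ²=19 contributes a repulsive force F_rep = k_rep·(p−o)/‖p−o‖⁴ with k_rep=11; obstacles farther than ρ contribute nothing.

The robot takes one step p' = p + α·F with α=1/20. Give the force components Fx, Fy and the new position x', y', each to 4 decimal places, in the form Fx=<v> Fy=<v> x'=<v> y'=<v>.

F_att = 1/2·(g−p) = 1/2·(9,-13) = (4.5000,-6.5000)
o1: d²=5 ≤ ρ²=19; F_rep = 11·(-2,-1)/5² = (-0.8800,-0.4400)
o2: d²=272 > ρ²=19 → inactive
o3: d²=265 > ρ²=19 → inactive
o4: d²=356 > ρ²=19 → inactive
F = F_att + ΣF_rep = (3.6200,-6.9400)
p' = p + 1/20·F = (-5.8190,7.6530)

Fx=3.6200 Fy=-6.9400 x'=-5.8190 y'=7.6530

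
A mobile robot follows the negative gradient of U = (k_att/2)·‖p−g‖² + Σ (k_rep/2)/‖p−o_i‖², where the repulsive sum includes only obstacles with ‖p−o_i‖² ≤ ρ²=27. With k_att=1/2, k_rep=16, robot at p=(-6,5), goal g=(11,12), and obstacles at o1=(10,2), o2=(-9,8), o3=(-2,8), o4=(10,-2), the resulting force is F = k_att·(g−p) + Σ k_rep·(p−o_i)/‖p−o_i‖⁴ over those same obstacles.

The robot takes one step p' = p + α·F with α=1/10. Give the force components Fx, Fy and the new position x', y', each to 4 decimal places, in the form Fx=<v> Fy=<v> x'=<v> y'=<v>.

Fx=8.5457 Fy=3.2751 x'=-5.1454 y'=5.3275

F_att = 1/2·(g−p) = 1/2·(17,7) = (8.5000,3.5000)
o1: d²=265 > ρ²=27 → inactive
o2: d²=18 ≤ ρ²=27; F_rep = 16·(3,-3)/18² = (0.1481,-0.1481)
o3: d²=25 ≤ ρ²=27; F_rep = 16·(-4,-3)/25² = (-0.1024,-0.0768)
o4: d²=305 > ρ²=27 → inactive
F = F_att + ΣF_rep = (8.5457,3.2751)
p' = p + 1/10·F = (-5.1454,5.3275)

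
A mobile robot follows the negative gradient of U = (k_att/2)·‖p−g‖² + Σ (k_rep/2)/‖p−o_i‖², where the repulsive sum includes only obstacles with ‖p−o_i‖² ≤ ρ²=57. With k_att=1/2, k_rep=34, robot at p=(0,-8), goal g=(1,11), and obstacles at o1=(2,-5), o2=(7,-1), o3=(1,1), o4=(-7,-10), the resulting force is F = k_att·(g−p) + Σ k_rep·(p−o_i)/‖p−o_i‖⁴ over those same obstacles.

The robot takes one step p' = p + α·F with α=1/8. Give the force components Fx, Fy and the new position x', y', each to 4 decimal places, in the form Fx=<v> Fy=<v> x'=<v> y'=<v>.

Fx=0.1824 Fy=8.9207 x'=0.0228 y'=-6.8849

F_att = 1/2·(g−p) = 1/2·(1,19) = (0.5000,9.5000)
o1: d²=13 ≤ ρ²=57; F_rep = 34·(-2,-3)/13² = (-0.4024,-0.6036)
o2: d²=98 > ρ²=57 → inactive
o3: d²=82 > ρ²=57 → inactive
o4: d²=53 ≤ ρ²=57; F_rep = 34·(7,2)/53² = (0.0847,0.0242)
F = F_att + ΣF_rep = (0.1824,8.9207)
p' = p + 1/8·F = (0.0228,-6.8849)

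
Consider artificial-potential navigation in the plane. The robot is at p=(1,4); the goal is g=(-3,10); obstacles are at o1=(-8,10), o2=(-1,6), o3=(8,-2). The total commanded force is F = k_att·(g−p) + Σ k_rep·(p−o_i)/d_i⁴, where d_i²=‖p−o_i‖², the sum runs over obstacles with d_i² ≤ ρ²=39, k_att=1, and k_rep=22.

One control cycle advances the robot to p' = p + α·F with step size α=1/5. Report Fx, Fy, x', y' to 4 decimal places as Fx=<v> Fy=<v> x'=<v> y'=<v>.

F_att = 1·(g−p) = 1·(-4,6) = (-4.0000,6.0000)
o1: d²=117 > ρ²=39 → inactive
o2: d²=8 ≤ ρ²=39; F_rep = 22·(2,-2)/8² = (0.6875,-0.6875)
o3: d²=85 > ρ²=39 → inactive
F = F_att + ΣF_rep = (-3.3125,5.3125)
p' = p + 1/5·F = (0.3375,5.0625)

Fx=-3.3125 Fy=5.3125 x'=0.3375 y'=5.0625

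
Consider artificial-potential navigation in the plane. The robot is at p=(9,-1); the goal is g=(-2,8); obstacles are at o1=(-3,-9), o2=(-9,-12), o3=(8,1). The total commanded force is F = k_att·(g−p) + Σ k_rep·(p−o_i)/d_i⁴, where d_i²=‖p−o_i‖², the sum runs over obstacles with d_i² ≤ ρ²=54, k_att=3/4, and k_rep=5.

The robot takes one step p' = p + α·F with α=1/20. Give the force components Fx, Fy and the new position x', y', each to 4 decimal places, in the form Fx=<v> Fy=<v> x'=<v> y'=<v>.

Fx=-8.0500 Fy=6.3500 x'=8.5975 y'=-0.6825

F_att = 3/4·(g−p) = 3/4·(-11,9) = (-8.2500,6.7500)
o1: d²=208 > ρ²=54 → inactive
o2: d²=445 > ρ²=54 → inactive
o3: d²=5 ≤ ρ²=54; F_rep = 5·(1,-2)/5² = (0.2000,-0.4000)
F = F_att + ΣF_rep = (-8.0500,6.3500)
p' = p + 1/20·F = (8.5975,-0.6825)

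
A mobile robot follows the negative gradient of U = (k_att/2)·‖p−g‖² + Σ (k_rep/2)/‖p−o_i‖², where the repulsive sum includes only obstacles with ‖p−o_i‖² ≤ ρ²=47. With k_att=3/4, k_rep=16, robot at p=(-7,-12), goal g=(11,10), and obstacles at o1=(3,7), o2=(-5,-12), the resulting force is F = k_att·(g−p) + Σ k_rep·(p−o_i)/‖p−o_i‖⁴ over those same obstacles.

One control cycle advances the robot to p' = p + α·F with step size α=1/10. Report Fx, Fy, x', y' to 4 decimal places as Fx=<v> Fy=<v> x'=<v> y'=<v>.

Fx=11.5000 Fy=16.5000 x'=-5.8500 y'=-10.3500

F_att = 3/4·(g−p) = 3/4·(18,22) = (13.5000,16.5000)
o1: d²=461 > ρ²=47 → inactive
o2: d²=4 ≤ ρ²=47; F_rep = 16·(-2,0)/4² = (-2.0000,0.0000)
F = F_att + ΣF_rep = (11.5000,16.5000)
p' = p + 1/10·F = (-5.8500,-10.3500)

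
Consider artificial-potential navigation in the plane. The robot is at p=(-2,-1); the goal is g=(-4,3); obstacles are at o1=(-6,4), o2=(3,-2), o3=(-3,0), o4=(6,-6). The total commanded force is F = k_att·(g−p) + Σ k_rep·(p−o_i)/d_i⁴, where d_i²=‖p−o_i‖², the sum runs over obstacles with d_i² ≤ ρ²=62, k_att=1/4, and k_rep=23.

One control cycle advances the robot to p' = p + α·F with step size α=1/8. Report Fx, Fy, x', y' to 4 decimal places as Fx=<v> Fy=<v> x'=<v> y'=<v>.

F_att = 1/4·(g−p) = 1/4·(-2,4) = (-0.5000,1.0000)
o1: d²=41 ≤ ρ²=62; F_rep = 23·(4,-5)/41² = (0.0547,-0.0684)
o2: d²=26 ≤ ρ²=62; F_rep = 23·(-5,1)/26² = (-0.1701,0.0340)
o3: d²=2 ≤ ρ²=62; F_rep = 23·(1,-1)/2² = (5.7500,-5.7500)
o4: d²=89 > ρ²=62 → inactive
F = F_att + ΣF_rep = (5.1346,-4.7844)
p' = p + 1/8·F = (-1.3582,-1.5980)

Fx=5.1346 Fy=-4.7844 x'=-1.3582 y'=-1.5980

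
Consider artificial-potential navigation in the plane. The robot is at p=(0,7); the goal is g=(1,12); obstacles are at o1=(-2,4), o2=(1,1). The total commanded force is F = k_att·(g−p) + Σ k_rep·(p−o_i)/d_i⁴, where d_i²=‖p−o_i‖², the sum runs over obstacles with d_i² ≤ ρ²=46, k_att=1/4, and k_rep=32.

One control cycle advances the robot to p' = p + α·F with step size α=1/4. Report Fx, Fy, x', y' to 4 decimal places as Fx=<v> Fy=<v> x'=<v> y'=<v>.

F_att = 1/4·(g−p) = 1/4·(1,5) = (0.2500,1.2500)
o1: d²=13 ≤ ρ²=46; F_rep = 32·(2,3)/13² = (0.3787,0.5680)
o2: d²=37 ≤ ρ²=46; F_rep = 32·(-1,6)/37² = (-0.0234,0.1402)
F = F_att + ΣF_rep = (0.6053,1.9583)
p' = p + 1/4·F = (0.1513,7.4896)

Fx=0.6053 Fy=1.9583 x'=0.1513 y'=7.4896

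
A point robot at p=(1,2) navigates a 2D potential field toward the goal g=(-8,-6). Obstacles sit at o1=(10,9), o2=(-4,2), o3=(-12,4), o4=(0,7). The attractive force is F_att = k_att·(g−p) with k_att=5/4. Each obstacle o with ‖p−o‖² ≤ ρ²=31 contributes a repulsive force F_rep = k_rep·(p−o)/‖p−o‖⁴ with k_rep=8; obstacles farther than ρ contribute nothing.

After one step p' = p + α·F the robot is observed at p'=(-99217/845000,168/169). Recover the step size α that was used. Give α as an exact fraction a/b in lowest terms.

α = 1/10

F_att = 5/4·(g−p) = 5/4·(-9,-8) = (-11.2500,-10.0000)
o1: d²=130 > ρ²=31 → inactive
o2: d²=25 ≤ ρ²=31; F_rep = 8·(5,0)/25² = (0.0640,0.0000)
o3: d²=173 > ρ²=31 → inactive
o4: d²=26 ≤ ρ²=31; F_rep = 8·(1,-5)/26² = (0.0118,-0.0592)
F = F_att + ΣF_rep = (-11.1742,-10.0592)
Δp = p'−p = (-1.1174,-1.0059); α = Δx/Fx = (-944217/845000) / (-944217/84500) = 1/10
check: Δy/Fy = (-170/169) / (-1700/169) = 1/10 ✓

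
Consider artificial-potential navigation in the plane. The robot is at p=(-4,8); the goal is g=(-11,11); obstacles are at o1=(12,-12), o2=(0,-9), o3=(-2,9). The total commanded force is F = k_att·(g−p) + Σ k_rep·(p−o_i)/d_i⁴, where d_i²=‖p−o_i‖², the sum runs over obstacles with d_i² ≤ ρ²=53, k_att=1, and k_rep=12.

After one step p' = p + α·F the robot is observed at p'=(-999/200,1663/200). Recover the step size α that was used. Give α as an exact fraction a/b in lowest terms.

α = 1/8

F_att = 1·(g−p) = 1·(-7,3) = (-7.0000,3.0000)
o1: d²=656 > ρ²=53 → inactive
o2: d²=305 > ρ²=53 → inactive
o3: d²=5 ≤ ρ²=53; F_rep = 12·(-2,-1)/5² = (-0.9600,-0.4800)
F = F_att + ΣF_rep = (-7.9600,2.5200)
Δp = p'−p = (-0.9950,0.3150); α = Δx/Fx = (-199/200) / (-199/25) = 1/8
check: Δy/Fy = (63/200) / (63/25) = 1/8 ✓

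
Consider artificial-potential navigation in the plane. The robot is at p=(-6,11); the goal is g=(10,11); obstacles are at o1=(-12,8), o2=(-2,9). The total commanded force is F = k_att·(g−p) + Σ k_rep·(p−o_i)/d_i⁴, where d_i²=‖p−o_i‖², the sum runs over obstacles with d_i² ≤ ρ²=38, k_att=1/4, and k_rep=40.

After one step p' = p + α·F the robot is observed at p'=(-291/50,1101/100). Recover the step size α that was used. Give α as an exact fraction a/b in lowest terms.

F_att = 1/4·(g−p) = 1/4·(16,0) = (4.0000,0.0000)
o1: d²=45 > ρ²=38 → inactive
o2: d²=20 ≤ ρ²=38; F_rep = 40·(-4,2)/20² = (-0.4000,0.2000)
F = F_att + ΣF_rep = (3.6000,0.2000)
Δp = p'−p = (0.1800,0.0100); α = Δx/Fx = (9/50) / (18/5) = 1/20
check: Δy/Fy = (1/100) / (1/5) = 1/20 ✓

α = 1/20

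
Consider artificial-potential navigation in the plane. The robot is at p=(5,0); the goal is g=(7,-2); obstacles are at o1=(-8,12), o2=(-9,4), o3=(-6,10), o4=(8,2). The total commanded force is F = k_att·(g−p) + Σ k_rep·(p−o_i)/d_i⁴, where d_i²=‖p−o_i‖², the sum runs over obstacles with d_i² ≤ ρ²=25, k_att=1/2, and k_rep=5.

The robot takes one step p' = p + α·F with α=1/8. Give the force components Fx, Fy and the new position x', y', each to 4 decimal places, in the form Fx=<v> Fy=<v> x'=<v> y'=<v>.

Fx=0.9112 Fy=-1.0592 x'=5.1139 y'=-0.1324

F_att = 1/2·(g−p) = 1/2·(2,-2) = (1.0000,-1.0000)
o1: d²=313 > ρ²=25 → inactive
o2: d²=212 > ρ²=25 → inactive
o3: d²=221 > ρ²=25 → inactive
o4: d²=13 ≤ ρ²=25; F_rep = 5·(-3,-2)/13² = (-0.0888,-0.0592)
F = F_att + ΣF_rep = (0.9112,-1.0592)
p' = p + 1/8·F = (5.1139,-0.1324)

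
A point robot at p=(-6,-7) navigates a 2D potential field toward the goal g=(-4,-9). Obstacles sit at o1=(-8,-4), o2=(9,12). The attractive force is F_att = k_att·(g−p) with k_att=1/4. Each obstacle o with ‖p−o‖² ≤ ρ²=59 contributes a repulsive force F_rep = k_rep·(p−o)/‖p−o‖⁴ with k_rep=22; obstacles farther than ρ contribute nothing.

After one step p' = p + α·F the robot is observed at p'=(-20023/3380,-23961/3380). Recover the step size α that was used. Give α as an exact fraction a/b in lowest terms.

F_att = 1/4·(g−p) = 1/4·(2,-2) = (0.5000,-0.5000)
o1: d²=13 ≤ ρ²=59; F_rep = 22·(2,-3)/13² = (0.2604,-0.3905)
o2: d²=586 > ρ²=59 → inactive
F = F_att + ΣF_rep = (0.7604,-0.8905)
Δp = p'−p = (0.0760,-0.0891); α = Δx/Fx = (257/3380) / (257/338) = 1/10
check: Δy/Fy = (-301/3380) / (-301/338) = 1/10 ✓

α = 1/10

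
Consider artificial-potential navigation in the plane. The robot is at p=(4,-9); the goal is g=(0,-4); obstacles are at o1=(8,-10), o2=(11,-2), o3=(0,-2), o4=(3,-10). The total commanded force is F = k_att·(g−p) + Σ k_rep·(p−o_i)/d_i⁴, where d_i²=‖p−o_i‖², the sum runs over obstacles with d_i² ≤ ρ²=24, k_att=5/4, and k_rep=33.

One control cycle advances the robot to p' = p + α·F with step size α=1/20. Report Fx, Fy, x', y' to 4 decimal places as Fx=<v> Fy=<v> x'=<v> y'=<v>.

Fx=2.7933 Fy=14.6142 x'=4.1397 y'=-8.2693

F_att = 5/4·(g−p) = 5/4·(-4,5) = (-5.0000,6.2500)
o1: d²=17 ≤ ρ²=24; F_rep = 33·(-4,1)/17² = (-0.4567,0.1142)
o2: d²=98 > ρ²=24 → inactive
o3: d²=65 > ρ²=24 → inactive
o4: d²=2 ≤ ρ²=24; F_rep = 33·(1,1)/2² = (8.2500,8.2500)
F = F_att + ΣF_rep = (2.7933,14.6142)
p' = p + 1/20·F = (4.1397,-8.2693)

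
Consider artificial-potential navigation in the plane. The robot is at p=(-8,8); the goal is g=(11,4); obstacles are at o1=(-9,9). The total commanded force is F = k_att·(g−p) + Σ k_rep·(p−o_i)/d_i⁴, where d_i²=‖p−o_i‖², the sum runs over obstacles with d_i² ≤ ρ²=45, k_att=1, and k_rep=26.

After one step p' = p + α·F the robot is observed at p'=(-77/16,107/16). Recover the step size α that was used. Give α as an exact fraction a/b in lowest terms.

α = 1/8

F_att = 1·(g−p) = 1·(19,-4) = (19.0000,-4.0000)
o1: d²=2 ≤ ρ²=45; F_rep = 26·(1,-1)/2² = (6.5000,-6.5000)
F = F_att + ΣF_rep = (25.5000,-10.5000)
Δp = p'−p = (3.1875,-1.3125); α = Δx/Fx = (51/16) / (51/2) = 1/8
check: Δy/Fy = (-21/16) / (-21/2) = 1/8 ✓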